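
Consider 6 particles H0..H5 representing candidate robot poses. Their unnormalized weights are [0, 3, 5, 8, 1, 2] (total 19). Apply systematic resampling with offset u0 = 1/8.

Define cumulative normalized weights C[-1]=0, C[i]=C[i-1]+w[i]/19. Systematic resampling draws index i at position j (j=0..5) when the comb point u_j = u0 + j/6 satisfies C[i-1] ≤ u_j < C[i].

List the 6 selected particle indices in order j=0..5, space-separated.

C = [0, 3/19, 8/19, 16/19, 17/19, 1]
j=0: u_0=1/8 ∈ [0, 3/19) → index 1
j=1: u_1=7/24 ∈ [3/19, 8/19) → index 2
j=2: u_2=11/24 ∈ [8/19, 16/19) → index 3
j=3: u_3=5/8 ∈ [8/19, 16/19) → index 3
j=4: u_4=19/24 ∈ [8/19, 16/19) → index 3
j=5: u_5=23/24 ∈ [17/19, 1) → index 5

1 2 3 3 3 5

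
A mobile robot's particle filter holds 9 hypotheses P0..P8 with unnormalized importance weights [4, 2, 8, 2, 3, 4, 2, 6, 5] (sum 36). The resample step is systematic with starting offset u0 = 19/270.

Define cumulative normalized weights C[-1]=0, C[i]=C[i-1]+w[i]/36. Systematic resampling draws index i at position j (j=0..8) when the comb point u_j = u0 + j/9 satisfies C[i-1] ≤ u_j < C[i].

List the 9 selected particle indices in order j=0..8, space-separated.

0 2 2 3 4 5 7 7 8

C = [1/9, 1/6, 7/18, 4/9, 19/36, 23/36, 25/36, 31/36, 1]
j=0: u_0=19/270 ∈ [0, 1/9) → index 0
j=1: u_1=49/270 ∈ [1/6, 7/18) → index 2
j=2: u_2=79/270 ∈ [1/6, 7/18) → index 2
j=3: u_3=109/270 ∈ [7/18, 4/9) → index 3
j=4: u_4=139/270 ∈ [4/9, 19/36) → index 4
j=5: u_5=169/270 ∈ [19/36, 23/36) → index 5
j=6: u_6=199/270 ∈ [25/36, 31/36) → index 7
j=7: u_7=229/270 ∈ [25/36, 31/36) → index 7
j=8: u_8=259/270 ∈ [31/36, 1) → index 8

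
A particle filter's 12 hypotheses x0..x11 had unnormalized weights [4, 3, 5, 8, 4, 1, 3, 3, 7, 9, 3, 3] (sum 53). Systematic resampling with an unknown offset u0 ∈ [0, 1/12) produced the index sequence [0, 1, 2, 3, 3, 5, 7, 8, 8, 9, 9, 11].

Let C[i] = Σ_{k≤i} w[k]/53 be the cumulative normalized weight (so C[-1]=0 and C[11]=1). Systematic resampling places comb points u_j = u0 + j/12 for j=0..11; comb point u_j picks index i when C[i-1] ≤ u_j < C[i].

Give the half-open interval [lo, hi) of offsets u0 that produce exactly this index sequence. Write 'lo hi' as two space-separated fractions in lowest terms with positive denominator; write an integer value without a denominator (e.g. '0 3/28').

23/636 7/159

C = [4/53, 7/53, 12/53, 20/53, 24/53, 25/53, 28/53, 31/53, 38/53, 47/53, 50/53, 1]
j=0 picked index 0: u0 ∈ [0, 4/53)
j=1 picked index 1: u0 ∈ [-5/636, 31/636)
j=2 picked index 2: u0 ∈ [-11/318, 19/318)
j=3 picked index 3: u0 ∈ [-5/212, 27/212)
j=4 picked index 3: u0 ∈ [-17/159, 7/159)
j=5 picked index 5: u0 ∈ [23/636, 35/636)
j=6 picked index 7: u0 ∈ [3/106, 9/106)
j=7 picked index 8: u0 ∈ [1/636, 85/636)
j=8 picked index 8: u0 ∈ [-13/159, 8/159)
j=9 picked index 9: u0 ∈ [-7/212, 29/212)
j=10 picked index 9: u0 ∈ [-37/318, 17/318)
j=11 picked index 11: u0 ∈ [17/636, 1/12)
intersection: [23/636, 7/159)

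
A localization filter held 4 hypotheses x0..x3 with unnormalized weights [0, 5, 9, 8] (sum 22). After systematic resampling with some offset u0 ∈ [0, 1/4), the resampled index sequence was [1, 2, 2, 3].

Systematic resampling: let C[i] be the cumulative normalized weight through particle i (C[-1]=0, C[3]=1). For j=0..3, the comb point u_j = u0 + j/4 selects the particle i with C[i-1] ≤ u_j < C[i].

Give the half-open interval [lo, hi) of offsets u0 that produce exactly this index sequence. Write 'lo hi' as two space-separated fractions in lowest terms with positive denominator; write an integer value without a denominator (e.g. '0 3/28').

C = [0, 5/22, 7/11, 1]
j=0 picked index 1: u0 ∈ [0, 5/22)
j=1 picked index 2: u0 ∈ [-1/44, 17/44)
j=2 picked index 2: u0 ∈ [-3/11, 3/22)
j=3 picked index 3: u0 ∈ [-5/44, 1/4)
intersection: [0, 3/22)

0 3/22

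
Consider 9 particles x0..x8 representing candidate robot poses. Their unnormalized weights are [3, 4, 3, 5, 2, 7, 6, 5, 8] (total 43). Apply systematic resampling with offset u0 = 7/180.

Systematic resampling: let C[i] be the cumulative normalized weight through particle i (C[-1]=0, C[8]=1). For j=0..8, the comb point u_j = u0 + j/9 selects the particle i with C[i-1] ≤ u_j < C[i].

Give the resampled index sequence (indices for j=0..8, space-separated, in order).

C = [3/43, 7/43, 10/43, 15/43, 17/43, 24/43, 30/43, 35/43, 1]
j=0: u_0=7/180 ∈ [0, 3/43) → index 0
j=1: u_1=3/20 ∈ [3/43, 7/43) → index 1
j=2: u_2=47/180 ∈ [10/43, 15/43) → index 3
j=3: u_3=67/180 ∈ [15/43, 17/43) → index 4
j=4: u_4=29/60 ∈ [17/43, 24/43) → index 5
j=5: u_5=107/180 ∈ [24/43, 30/43) → index 6
j=6: u_6=127/180 ∈ [30/43, 35/43) → index 7
j=7: u_7=49/60 ∈ [35/43, 1) → index 8
j=8: u_8=167/180 ∈ [35/43, 1) → index 8

0 1 3 4 5 6 7 8 8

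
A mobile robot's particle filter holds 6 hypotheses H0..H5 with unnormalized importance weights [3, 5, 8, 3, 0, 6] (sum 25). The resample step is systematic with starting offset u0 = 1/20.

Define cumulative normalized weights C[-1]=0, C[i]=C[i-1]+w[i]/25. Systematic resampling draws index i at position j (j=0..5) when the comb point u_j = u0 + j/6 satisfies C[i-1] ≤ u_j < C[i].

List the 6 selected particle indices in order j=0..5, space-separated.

C = [3/25, 8/25, 16/25, 19/25, 19/25, 1]
j=0: u_0=1/20 ∈ [0, 3/25) → index 0
j=1: u_1=13/60 ∈ [3/25, 8/25) → index 1
j=2: u_2=23/60 ∈ [8/25, 16/25) → index 2
j=3: u_3=11/20 ∈ [8/25, 16/25) → index 2
j=4: u_4=43/60 ∈ [16/25, 19/25) → index 3
j=5: u_5=53/60 ∈ [19/25, 1) → index 5

0 1 2 2 3 5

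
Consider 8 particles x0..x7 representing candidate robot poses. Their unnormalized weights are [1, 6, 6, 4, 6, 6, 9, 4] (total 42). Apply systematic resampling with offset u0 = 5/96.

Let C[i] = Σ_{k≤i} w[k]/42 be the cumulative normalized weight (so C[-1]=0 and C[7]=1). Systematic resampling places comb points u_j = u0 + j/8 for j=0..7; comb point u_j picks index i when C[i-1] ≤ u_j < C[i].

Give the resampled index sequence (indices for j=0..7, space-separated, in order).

C = [1/42, 1/6, 13/42, 17/42, 23/42, 29/42, 19/21, 1]
j=0: u_0=5/96 ∈ [1/42, 1/6) → index 1
j=1: u_1=17/96 ∈ [1/6, 13/42) → index 2
j=2: u_2=29/96 ∈ [1/6, 13/42) → index 2
j=3: u_3=41/96 ∈ [17/42, 23/42) → index 4
j=4: u_4=53/96 ∈ [23/42, 29/42) → index 5
j=5: u_5=65/96 ∈ [23/42, 29/42) → index 5
j=6: u_6=77/96 ∈ [29/42, 19/21) → index 6
j=7: u_7=89/96 ∈ [19/21, 1) → index 7

1 2 2 4 5 5 6 7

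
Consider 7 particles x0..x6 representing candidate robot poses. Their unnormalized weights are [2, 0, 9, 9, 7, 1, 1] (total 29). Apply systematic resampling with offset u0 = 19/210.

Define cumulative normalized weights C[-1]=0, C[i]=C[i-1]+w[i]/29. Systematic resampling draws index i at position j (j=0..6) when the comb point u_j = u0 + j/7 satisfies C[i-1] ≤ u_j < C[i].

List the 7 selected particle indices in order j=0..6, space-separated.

C = [2/29, 2/29, 11/29, 20/29, 27/29, 28/29, 1]
j=0: u_0=19/210 ∈ [2/29, 11/29) → index 2
j=1: u_1=7/30 ∈ [2/29, 11/29) → index 2
j=2: u_2=79/210 ∈ [2/29, 11/29) → index 2
j=3: u_3=109/210 ∈ [11/29, 20/29) → index 3
j=4: u_4=139/210 ∈ [11/29, 20/29) → index 3
j=5: u_5=169/210 ∈ [20/29, 27/29) → index 4
j=6: u_6=199/210 ∈ [27/29, 28/29) → index 5

2 2 2 3 3 4 5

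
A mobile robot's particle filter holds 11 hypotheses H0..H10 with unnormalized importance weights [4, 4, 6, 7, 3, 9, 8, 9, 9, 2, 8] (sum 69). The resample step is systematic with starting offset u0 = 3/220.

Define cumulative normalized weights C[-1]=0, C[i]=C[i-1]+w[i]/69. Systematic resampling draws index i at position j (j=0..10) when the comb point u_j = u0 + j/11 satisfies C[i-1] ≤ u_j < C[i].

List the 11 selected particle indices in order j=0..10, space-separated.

C = [4/69, 8/69, 14/69, 7/23, 8/23, 11/23, 41/69, 50/69, 59/69, 61/69, 1]
j=0: u_0=3/220 ∈ [0, 4/69) → index 0
j=1: u_1=23/220 ∈ [4/69, 8/69) → index 1
j=2: u_2=43/220 ∈ [8/69, 14/69) → index 2
j=3: u_3=63/220 ∈ [14/69, 7/23) → index 3
j=4: u_4=83/220 ∈ [8/23, 11/23) → index 5
j=5: u_5=103/220 ∈ [8/23, 11/23) → index 5
j=6: u_6=123/220 ∈ [11/23, 41/69) → index 6
j=7: u_7=13/20 ∈ [41/69, 50/69) → index 7
j=8: u_8=163/220 ∈ [50/69, 59/69) → index 8
j=9: u_9=183/220 ∈ [50/69, 59/69) → index 8
j=10: u_10=203/220 ∈ [61/69, 1) → index 10

0 1 2 3 5 5 6 7 8 8 10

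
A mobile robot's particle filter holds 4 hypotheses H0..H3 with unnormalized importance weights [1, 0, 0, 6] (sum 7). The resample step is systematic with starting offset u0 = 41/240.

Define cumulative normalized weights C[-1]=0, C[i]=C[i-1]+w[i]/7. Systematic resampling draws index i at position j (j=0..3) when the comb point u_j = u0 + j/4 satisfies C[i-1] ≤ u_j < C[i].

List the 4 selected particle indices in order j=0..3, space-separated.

C = [1/7, 1/7, 1/7, 1]
j=0: u_0=41/240 ∈ [1/7, 1) → index 3
j=1: u_1=101/240 ∈ [1/7, 1) → index 3
j=2: u_2=161/240 ∈ [1/7, 1) → index 3
j=3: u_3=221/240 ∈ [1/7, 1) → index 3

3 3 3 3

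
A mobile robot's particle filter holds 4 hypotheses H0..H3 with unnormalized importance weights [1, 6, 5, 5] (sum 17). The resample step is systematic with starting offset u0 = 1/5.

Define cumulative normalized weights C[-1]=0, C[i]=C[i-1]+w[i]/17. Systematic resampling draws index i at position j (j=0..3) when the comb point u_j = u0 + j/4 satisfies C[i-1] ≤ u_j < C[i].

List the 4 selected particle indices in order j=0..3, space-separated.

1 2 2 3

C = [1/17, 7/17, 12/17, 1]
j=0: u_0=1/5 ∈ [1/17, 7/17) → index 1
j=1: u_1=9/20 ∈ [7/17, 12/17) → index 2
j=2: u_2=7/10 ∈ [7/17, 12/17) → index 2
j=3: u_3=19/20 ∈ [12/17, 1) → index 3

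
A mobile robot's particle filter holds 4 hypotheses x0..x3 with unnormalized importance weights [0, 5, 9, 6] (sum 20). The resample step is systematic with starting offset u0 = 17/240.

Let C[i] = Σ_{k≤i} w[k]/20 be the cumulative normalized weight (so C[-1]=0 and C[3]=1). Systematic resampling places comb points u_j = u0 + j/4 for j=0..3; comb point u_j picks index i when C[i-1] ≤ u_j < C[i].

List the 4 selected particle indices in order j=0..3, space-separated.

C = [0, 1/4, 7/10, 1]
j=0: u_0=17/240 ∈ [0, 1/4) → index 1
j=1: u_1=77/240 ∈ [1/4, 7/10) → index 2
j=2: u_2=137/240 ∈ [1/4, 7/10) → index 2
j=3: u_3=197/240 ∈ [7/10, 1) → index 3

1 2 2 3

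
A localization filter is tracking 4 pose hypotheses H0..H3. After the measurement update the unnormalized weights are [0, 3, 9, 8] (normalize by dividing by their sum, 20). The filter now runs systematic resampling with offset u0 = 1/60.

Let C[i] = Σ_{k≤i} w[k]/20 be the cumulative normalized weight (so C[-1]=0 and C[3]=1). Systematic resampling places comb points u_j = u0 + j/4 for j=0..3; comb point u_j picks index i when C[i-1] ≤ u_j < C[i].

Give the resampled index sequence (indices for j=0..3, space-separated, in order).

1 2 2 3

C = [0, 3/20, 3/5, 1]
j=0: u_0=1/60 ∈ [0, 3/20) → index 1
j=1: u_1=4/15 ∈ [3/20, 3/5) → index 2
j=2: u_2=31/60 ∈ [3/20, 3/5) → index 2
j=3: u_3=23/30 ∈ [3/5, 1) → index 3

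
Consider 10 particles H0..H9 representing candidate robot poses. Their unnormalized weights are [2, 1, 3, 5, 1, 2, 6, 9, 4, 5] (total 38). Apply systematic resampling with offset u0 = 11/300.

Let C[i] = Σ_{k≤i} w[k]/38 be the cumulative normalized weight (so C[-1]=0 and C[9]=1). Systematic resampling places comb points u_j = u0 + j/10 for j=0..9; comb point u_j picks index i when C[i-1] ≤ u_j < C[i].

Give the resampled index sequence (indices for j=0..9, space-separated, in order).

0 2 3 5 6 7 7 7 8 9

C = [1/19, 3/38, 3/19, 11/38, 6/19, 7/19, 10/19, 29/38, 33/38, 1]
j=0: u_0=11/300 ∈ [0, 1/19) → index 0
j=1: u_1=41/300 ∈ [3/38, 3/19) → index 2
j=2: u_2=71/300 ∈ [3/19, 11/38) → index 3
j=3: u_3=101/300 ∈ [6/19, 7/19) → index 5
j=4: u_4=131/300 ∈ [7/19, 10/19) → index 6
j=5: u_5=161/300 ∈ [10/19, 29/38) → index 7
j=6: u_6=191/300 ∈ [10/19, 29/38) → index 7
j=7: u_7=221/300 ∈ [10/19, 29/38) → index 7
j=8: u_8=251/300 ∈ [29/38, 33/38) → index 8
j=9: u_9=281/300 ∈ [33/38, 1) → index 9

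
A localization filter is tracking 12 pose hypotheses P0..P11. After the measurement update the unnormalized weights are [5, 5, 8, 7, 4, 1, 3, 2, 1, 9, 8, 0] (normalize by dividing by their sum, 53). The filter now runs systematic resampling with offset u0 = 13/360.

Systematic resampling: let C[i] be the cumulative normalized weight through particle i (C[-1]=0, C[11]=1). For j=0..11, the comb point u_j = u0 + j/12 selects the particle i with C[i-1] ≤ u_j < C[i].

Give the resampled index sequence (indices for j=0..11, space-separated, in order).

C = [5/53, 10/53, 18/53, 25/53, 29/53, 30/53, 33/53, 35/53, 36/53, 45/53, 1, 1]
j=0: u_0=13/360 ∈ [0, 5/53) → index 0
j=1: u_1=43/360 ∈ [5/53, 10/53) → index 1
j=2: u_2=73/360 ∈ [10/53, 18/53) → index 2
j=3: u_3=103/360 ∈ [10/53, 18/53) → index 2
j=4: u_4=133/360 ∈ [18/53, 25/53) → index 3
j=5: u_5=163/360 ∈ [18/53, 25/53) → index 3
j=6: u_6=193/360 ∈ [25/53, 29/53) → index 4
j=7: u_7=223/360 ∈ [30/53, 33/53) → index 6
j=8: u_8=253/360 ∈ [36/53, 45/53) → index 9
j=9: u_9=283/360 ∈ [36/53, 45/53) → index 9
j=10: u_10=313/360 ∈ [45/53, 1) → index 10
j=11: u_11=343/360 ∈ [45/53, 1) → index 10

0 1 2 2 3 3 4 6 9 9 10 10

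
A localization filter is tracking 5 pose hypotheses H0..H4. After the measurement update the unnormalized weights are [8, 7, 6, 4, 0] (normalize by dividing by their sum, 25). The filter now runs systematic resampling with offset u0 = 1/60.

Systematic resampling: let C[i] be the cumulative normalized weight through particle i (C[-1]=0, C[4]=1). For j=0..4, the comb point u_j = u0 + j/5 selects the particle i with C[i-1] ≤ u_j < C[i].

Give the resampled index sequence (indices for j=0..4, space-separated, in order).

0 0 1 2 2

C = [8/25, 3/5, 21/25, 1, 1]
j=0: u_0=1/60 ∈ [0, 8/25) → index 0
j=1: u_1=13/60 ∈ [0, 8/25) → index 0
j=2: u_2=5/12 ∈ [8/25, 3/5) → index 1
j=3: u_3=37/60 ∈ [3/5, 21/25) → index 2
j=4: u_4=49/60 ∈ [3/5, 21/25) → index 2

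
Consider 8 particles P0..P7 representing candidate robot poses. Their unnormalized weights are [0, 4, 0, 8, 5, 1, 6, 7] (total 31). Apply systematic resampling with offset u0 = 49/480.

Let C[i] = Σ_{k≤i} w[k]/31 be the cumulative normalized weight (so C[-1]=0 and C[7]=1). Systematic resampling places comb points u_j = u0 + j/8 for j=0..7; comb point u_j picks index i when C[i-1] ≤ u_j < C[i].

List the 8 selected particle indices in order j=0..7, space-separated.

C = [0, 4/31, 4/31, 12/31, 17/31, 18/31, 24/31, 1]
j=0: u_0=49/480 ∈ [0, 4/31) → index 1
j=1: u_1=109/480 ∈ [4/31, 12/31) → index 3
j=2: u_2=169/480 ∈ [4/31, 12/31) → index 3
j=3: u_3=229/480 ∈ [12/31, 17/31) → index 4
j=4: u_4=289/480 ∈ [18/31, 24/31) → index 6
j=5: u_5=349/480 ∈ [18/31, 24/31) → index 6
j=6: u_6=409/480 ∈ [24/31, 1) → index 7
j=7: u_7=469/480 ∈ [24/31, 1) → index 7

1 3 3 4 6 6 7 7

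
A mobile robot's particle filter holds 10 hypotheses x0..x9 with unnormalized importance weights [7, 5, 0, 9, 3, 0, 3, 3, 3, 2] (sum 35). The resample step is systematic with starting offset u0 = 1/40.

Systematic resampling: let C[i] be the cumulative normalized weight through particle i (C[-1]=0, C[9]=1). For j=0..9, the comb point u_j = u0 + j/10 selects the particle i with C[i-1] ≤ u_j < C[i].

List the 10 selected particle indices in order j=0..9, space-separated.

C = [1/5, 12/35, 12/35, 3/5, 24/35, 24/35, 27/35, 6/7, 33/35, 1]
j=0: u_0=1/40 ∈ [0, 1/5) → index 0
j=1: u_1=1/8 ∈ [0, 1/5) → index 0
j=2: u_2=9/40 ∈ [1/5, 12/35) → index 1
j=3: u_3=13/40 ∈ [1/5, 12/35) → index 1
j=4: u_4=17/40 ∈ [12/35, 3/5) → index 3
j=5: u_5=21/40 ∈ [12/35, 3/5) → index 3
j=6: u_6=5/8 ∈ [3/5, 24/35) → index 4
j=7: u_7=29/40 ∈ [24/35, 27/35) → index 6
j=8: u_8=33/40 ∈ [27/35, 6/7) → index 7
j=9: u_9=37/40 ∈ [6/7, 33/35) → index 8

0 0 1 1 3 3 4 6 7 8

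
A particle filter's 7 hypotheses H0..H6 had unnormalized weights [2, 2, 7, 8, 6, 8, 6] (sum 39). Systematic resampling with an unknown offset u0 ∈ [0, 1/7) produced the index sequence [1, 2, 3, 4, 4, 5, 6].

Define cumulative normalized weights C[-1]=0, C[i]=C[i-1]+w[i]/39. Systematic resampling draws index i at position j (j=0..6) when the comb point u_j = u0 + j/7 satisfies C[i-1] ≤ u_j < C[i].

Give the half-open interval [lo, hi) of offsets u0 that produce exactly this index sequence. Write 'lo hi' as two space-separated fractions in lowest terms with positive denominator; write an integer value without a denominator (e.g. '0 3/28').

C = [2/39, 4/39, 11/39, 19/39, 25/39, 11/13, 1]
j=0 picked index 1: u0 ∈ [2/39, 4/39)
j=1 picked index 2: u0 ∈ [-11/273, 38/273)
j=2 picked index 3: u0 ∈ [-1/273, 55/273)
j=3 picked index 4: u0 ∈ [16/273, 58/273)
j=4 picked index 4: u0 ∈ [-23/273, 19/273)
j=5 picked index 5: u0 ∈ [-20/273, 12/91)
j=6 picked index 6: u0 ∈ [-1/91, 1/7)
intersection: [16/273, 19/273)

16/273 19/273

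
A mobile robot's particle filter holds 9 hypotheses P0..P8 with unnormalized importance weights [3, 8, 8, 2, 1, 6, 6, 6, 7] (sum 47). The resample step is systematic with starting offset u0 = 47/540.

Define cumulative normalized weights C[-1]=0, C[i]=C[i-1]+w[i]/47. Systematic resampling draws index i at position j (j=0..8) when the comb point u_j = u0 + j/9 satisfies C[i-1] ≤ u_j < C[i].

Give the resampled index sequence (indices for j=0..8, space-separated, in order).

1 1 2 3 5 6 7 8 8

C = [3/47, 11/47, 19/47, 21/47, 22/47, 28/47, 34/47, 40/47, 1]
j=0: u_0=47/540 ∈ [3/47, 11/47) → index 1
j=1: u_1=107/540 ∈ [3/47, 11/47) → index 1
j=2: u_2=167/540 ∈ [11/47, 19/47) → index 2
j=3: u_3=227/540 ∈ [19/47, 21/47) → index 3
j=4: u_4=287/540 ∈ [22/47, 28/47) → index 5
j=5: u_5=347/540 ∈ [28/47, 34/47) → index 6
j=6: u_6=407/540 ∈ [34/47, 40/47) → index 7
j=7: u_7=467/540 ∈ [40/47, 1) → index 8
j=8: u_8=527/540 ∈ [40/47, 1) → index 8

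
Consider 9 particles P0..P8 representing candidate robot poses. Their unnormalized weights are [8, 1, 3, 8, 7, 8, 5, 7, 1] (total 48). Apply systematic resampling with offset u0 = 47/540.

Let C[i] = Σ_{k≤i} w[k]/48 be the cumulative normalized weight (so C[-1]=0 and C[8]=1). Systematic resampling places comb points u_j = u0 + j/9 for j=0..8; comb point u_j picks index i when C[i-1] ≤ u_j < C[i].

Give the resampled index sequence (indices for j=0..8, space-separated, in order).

0 2 3 4 4 5 6 7 7

C = [1/6, 3/16, 1/4, 5/12, 9/16, 35/48, 5/6, 47/48, 1]
j=0: u_0=47/540 ∈ [0, 1/6) → index 0
j=1: u_1=107/540 ∈ [3/16, 1/4) → index 2
j=2: u_2=167/540 ∈ [1/4, 5/12) → index 3
j=3: u_3=227/540 ∈ [5/12, 9/16) → index 4
j=4: u_4=287/540 ∈ [5/12, 9/16) → index 4
j=5: u_5=347/540 ∈ [9/16, 35/48) → index 5
j=6: u_6=407/540 ∈ [35/48, 5/6) → index 6
j=7: u_7=467/540 ∈ [5/6, 47/48) → index 7
j=8: u_8=527/540 ∈ [5/6, 47/48) → index 7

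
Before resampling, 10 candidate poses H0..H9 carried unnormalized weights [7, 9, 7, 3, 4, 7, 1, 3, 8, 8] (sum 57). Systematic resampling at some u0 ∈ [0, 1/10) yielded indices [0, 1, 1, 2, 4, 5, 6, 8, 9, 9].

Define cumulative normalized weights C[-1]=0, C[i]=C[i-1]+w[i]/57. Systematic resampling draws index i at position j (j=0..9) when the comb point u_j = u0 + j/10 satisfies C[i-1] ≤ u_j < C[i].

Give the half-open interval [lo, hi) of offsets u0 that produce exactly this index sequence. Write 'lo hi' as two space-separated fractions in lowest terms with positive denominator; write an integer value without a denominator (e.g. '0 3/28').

C = [7/57, 16/57, 23/57, 26/57, 10/19, 37/57, 2/3, 41/57, 49/57, 1]
j=0 picked index 0: u0 ∈ [0, 7/57)
j=1 picked index 1: u0 ∈ [13/570, 103/570)
j=2 picked index 1: u0 ∈ [-22/285, 23/285)
j=3 picked index 2: u0 ∈ [-11/570, 59/570)
j=4 picked index 4: u0 ∈ [16/285, 12/95)
j=5 picked index 5: u0 ∈ [1/38, 17/114)
j=6 picked index 6: u0 ∈ [14/285, 1/15)
j=7 picked index 8: u0 ∈ [11/570, 91/570)
j=8 picked index 9: u0 ∈ [17/285, 1/5)
j=9 picked index 9: u0 ∈ [-23/570, 1/10)
intersection: [17/285, 1/15)

17/285 1/15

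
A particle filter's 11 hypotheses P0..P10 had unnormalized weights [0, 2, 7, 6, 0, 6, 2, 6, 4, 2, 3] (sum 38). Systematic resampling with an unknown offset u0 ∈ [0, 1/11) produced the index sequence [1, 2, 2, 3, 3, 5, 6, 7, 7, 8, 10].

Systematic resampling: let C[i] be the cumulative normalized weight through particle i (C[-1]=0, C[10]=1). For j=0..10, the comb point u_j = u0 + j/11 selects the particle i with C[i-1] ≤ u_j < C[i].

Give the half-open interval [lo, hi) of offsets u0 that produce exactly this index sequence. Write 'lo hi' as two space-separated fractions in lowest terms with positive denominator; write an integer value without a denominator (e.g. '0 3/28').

C = [0, 1/19, 9/38, 15/38, 15/38, 21/38, 23/38, 29/38, 33/38, 35/38, 1]
j=0 picked index 1: u0 ∈ [0, 1/19)
j=1 picked index 2: u0 ∈ [-8/209, 61/418)
j=2 picked index 2: u0 ∈ [-27/209, 23/418)
j=3 picked index 3: u0 ∈ [-15/418, 51/418)
j=4 picked index 3: u0 ∈ [-53/418, 13/418)
j=5 picked index 5: u0 ∈ [-25/418, 41/418)
j=6 picked index 6: u0 ∈ [3/418, 25/418)
j=7 picked index 7: u0 ∈ [-13/418, 53/418)
j=8 picked index 7: u0 ∈ [-51/418, 15/418)
j=9 picked index 8: u0 ∈ [-23/418, 21/418)
j=10 picked index 10: u0 ∈ [5/418, 1/11)
intersection: [5/418, 13/418)

5/418 13/418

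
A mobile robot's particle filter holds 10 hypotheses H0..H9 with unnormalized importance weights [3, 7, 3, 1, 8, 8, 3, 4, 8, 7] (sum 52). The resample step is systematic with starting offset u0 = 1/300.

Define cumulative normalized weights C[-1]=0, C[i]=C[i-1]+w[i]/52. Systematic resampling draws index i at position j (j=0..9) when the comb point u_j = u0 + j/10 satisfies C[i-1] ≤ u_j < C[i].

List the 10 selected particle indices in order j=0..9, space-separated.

0 1 2 4 4 5 6 7 8 9

C = [3/52, 5/26, 1/4, 7/26, 11/26, 15/26, 33/52, 37/52, 45/52, 1]
j=0: u_0=1/300 ∈ [0, 3/52) → index 0
j=1: u_1=31/300 ∈ [3/52, 5/26) → index 1
j=2: u_2=61/300 ∈ [5/26, 1/4) → index 2
j=3: u_3=91/300 ∈ [7/26, 11/26) → index 4
j=4: u_4=121/300 ∈ [7/26, 11/26) → index 4
j=5: u_5=151/300 ∈ [11/26, 15/26) → index 5
j=6: u_6=181/300 ∈ [15/26, 33/52) → index 6
j=7: u_7=211/300 ∈ [33/52, 37/52) → index 7
j=8: u_8=241/300 ∈ [37/52, 45/52) → index 8
j=9: u_9=271/300 ∈ [45/52, 1) → index 9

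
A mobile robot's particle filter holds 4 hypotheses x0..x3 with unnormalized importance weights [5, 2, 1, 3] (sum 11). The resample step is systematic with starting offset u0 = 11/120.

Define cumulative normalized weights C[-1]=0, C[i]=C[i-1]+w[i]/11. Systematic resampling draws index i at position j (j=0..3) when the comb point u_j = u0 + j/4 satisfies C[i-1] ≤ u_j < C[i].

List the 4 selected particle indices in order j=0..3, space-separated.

C = [5/11, 7/11, 8/11, 1]
j=0: u_0=11/120 ∈ [0, 5/11) → index 0
j=1: u_1=41/120 ∈ [0, 5/11) → index 0
j=2: u_2=71/120 ∈ [5/11, 7/11) → index 1
j=3: u_3=101/120 ∈ [8/11, 1) → index 3

0 0 1 3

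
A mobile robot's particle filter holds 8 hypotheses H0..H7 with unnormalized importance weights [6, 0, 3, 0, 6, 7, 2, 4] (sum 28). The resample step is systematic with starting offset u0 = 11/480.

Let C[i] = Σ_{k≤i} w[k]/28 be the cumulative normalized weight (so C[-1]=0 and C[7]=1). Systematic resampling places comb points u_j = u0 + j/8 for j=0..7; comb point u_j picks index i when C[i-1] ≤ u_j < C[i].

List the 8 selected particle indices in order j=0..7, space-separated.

C = [3/14, 3/14, 9/28, 9/28, 15/28, 11/14, 6/7, 1]
j=0: u_0=11/480 ∈ [0, 3/14) → index 0
j=1: u_1=71/480 ∈ [0, 3/14) → index 0
j=2: u_2=131/480 ∈ [3/14, 9/28) → index 2
j=3: u_3=191/480 ∈ [9/28, 15/28) → index 4
j=4: u_4=251/480 ∈ [9/28, 15/28) → index 4
j=5: u_5=311/480 ∈ [15/28, 11/14) → index 5
j=6: u_6=371/480 ∈ [15/28, 11/14) → index 5
j=7: u_7=431/480 ∈ [6/7, 1) → index 7

0 0 2 4 4 5 5 7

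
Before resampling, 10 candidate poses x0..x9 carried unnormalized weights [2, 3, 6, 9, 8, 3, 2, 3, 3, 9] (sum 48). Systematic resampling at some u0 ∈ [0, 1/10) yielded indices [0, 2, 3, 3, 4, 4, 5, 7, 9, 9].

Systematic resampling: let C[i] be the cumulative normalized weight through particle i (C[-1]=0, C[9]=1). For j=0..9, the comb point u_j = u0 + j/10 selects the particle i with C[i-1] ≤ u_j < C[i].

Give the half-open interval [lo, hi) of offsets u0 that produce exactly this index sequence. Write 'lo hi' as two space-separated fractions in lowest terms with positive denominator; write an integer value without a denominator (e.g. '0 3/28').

7/240 1/24

C = [1/24, 5/48, 11/48, 5/12, 7/12, 31/48, 11/16, 3/4, 13/16, 1]
j=0 picked index 0: u0 ∈ [0, 1/24)
j=1 picked index 2: u0 ∈ [1/240, 31/240)
j=2 picked index 3: u0 ∈ [7/240, 13/60)
j=3 picked index 3: u0 ∈ [-17/240, 7/60)
j=4 picked index 4: u0 ∈ [1/60, 11/60)
j=5 picked index 4: u0 ∈ [-1/12, 1/12)
j=6 picked index 5: u0 ∈ [-1/60, 11/240)
j=7 picked index 7: u0 ∈ [-1/80, 1/20)
j=8 picked index 9: u0 ∈ [1/80, 1/5)
j=9 picked index 9: u0 ∈ [-7/80, 1/10)
intersection: [7/240, 1/24)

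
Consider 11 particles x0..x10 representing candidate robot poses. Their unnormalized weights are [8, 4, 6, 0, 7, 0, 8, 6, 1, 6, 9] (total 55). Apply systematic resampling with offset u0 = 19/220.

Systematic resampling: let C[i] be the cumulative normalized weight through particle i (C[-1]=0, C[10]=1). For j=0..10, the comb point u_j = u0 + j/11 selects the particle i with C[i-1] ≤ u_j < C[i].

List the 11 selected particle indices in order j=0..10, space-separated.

0 1 2 4 4 6 7 8 9 10 10

C = [8/55, 12/55, 18/55, 18/55, 5/11, 5/11, 3/5, 39/55, 8/11, 46/55, 1]
j=0: u_0=19/220 ∈ [0, 8/55) → index 0
j=1: u_1=39/220 ∈ [8/55, 12/55) → index 1
j=2: u_2=59/220 ∈ [12/55, 18/55) → index 2
j=3: u_3=79/220 ∈ [18/55, 5/11) → index 4
j=4: u_4=9/20 ∈ [18/55, 5/11) → index 4
j=5: u_5=119/220 ∈ [5/11, 3/5) → index 6
j=6: u_6=139/220 ∈ [3/5, 39/55) → index 7
j=7: u_7=159/220 ∈ [39/55, 8/11) → index 8
j=8: u_8=179/220 ∈ [8/11, 46/55) → index 9
j=9: u_9=199/220 ∈ [46/55, 1) → index 10
j=10: u_10=219/220 ∈ [46/55, 1) → index 10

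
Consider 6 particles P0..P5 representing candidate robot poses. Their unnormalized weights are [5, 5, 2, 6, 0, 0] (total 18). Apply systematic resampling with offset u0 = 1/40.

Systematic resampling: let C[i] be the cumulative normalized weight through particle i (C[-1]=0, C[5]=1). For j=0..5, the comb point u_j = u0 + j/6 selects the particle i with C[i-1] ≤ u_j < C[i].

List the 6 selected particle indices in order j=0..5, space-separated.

0 0 1 1 3 3

C = [5/18, 5/9, 2/3, 1, 1, 1]
j=0: u_0=1/40 ∈ [0, 5/18) → index 0
j=1: u_1=23/120 ∈ [0, 5/18) → index 0
j=2: u_2=43/120 ∈ [5/18, 5/9) → index 1
j=3: u_3=21/40 ∈ [5/18, 5/9) → index 1
j=4: u_4=83/120 ∈ [2/3, 1) → index 3
j=5: u_5=103/120 ∈ [2/3, 1) → index 3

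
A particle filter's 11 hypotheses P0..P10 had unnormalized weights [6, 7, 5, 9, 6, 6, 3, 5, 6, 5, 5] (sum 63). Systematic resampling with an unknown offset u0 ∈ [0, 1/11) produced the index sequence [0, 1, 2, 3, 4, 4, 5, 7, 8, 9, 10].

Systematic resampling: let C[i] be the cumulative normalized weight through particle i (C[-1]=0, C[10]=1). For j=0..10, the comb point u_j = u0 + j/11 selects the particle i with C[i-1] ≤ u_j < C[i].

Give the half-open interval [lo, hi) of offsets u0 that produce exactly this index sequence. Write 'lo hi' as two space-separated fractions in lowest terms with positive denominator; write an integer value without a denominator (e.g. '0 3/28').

C = [2/21, 13/63, 2/7, 3/7, 11/21, 13/21, 2/3, 47/63, 53/63, 58/63, 1]
j=0 picked index 0: u0 ∈ [0, 2/21)
j=1 picked index 1: u0 ∈ [1/231, 80/693)
j=2 picked index 2: u0 ∈ [17/693, 8/77)
j=3 picked index 3: u0 ∈ [1/77, 12/77)
j=4 picked index 4: u0 ∈ [5/77, 37/231)
j=5 picked index 4: u0 ∈ [-2/77, 16/231)
j=6 picked index 5: u0 ∈ [-5/231, 17/231)
j=7 picked index 7: u0 ∈ [1/33, 76/693)
j=8 picked index 8: u0 ∈ [13/693, 79/693)
j=9 picked index 9: u0 ∈ [16/693, 71/693)
j=10 picked index 10: u0 ∈ [8/693, 1/11)
intersection: [5/77, 16/231)

5/77 16/231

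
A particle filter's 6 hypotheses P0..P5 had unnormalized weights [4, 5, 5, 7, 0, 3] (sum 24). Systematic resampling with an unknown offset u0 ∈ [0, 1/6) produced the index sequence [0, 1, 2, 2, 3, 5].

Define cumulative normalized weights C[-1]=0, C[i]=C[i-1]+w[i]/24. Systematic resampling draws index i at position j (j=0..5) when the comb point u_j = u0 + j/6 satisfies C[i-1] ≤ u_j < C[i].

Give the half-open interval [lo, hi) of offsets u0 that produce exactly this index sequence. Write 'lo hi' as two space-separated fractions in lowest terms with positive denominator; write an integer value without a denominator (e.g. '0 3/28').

1/24 1/12

C = [1/6, 3/8, 7/12, 7/8, 7/8, 1]
j=0 picked index 0: u0 ∈ [0, 1/6)
j=1 picked index 1: u0 ∈ [0, 5/24)
j=2 picked index 2: u0 ∈ [1/24, 1/4)
j=3 picked index 2: u0 ∈ [-1/8, 1/12)
j=4 picked index 3: u0 ∈ [-1/12, 5/24)
j=5 picked index 5: u0 ∈ [1/24, 1/6)
intersection: [1/24, 1/12)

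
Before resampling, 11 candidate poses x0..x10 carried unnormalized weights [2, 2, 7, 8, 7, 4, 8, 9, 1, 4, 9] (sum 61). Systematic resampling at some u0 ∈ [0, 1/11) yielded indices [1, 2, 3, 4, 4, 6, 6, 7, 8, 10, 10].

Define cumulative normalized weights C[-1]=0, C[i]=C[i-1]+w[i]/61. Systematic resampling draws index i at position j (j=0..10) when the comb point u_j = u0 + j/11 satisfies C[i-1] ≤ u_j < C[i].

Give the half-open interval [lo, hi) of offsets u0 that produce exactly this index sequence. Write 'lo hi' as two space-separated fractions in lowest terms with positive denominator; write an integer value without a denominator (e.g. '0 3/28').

C = [2/61, 4/61, 11/61, 19/61, 26/61, 30/61, 38/61, 47/61, 48/61, 52/61, 1]
j=0 picked index 1: u0 ∈ [2/61, 4/61)
j=1 picked index 2: u0 ∈ [-17/671, 60/671)
j=2 picked index 3: u0 ∈ [-1/671, 87/671)
j=3 picked index 4: u0 ∈ [26/671, 103/671)
j=4 picked index 4: u0 ∈ [-35/671, 42/671)
j=5 picked index 6: u0 ∈ [25/671, 113/671)
j=6 picked index 6: u0 ∈ [-36/671, 52/671)
j=7 picked index 7: u0 ∈ [-9/671, 90/671)
j=8 picked index 8: u0 ∈ [29/671, 40/671)
j=9 picked index 10: u0 ∈ [23/671, 2/11)
j=10 picked index 10: u0 ∈ [-38/671, 1/11)
intersection: [29/671, 40/671)

29/671 40/671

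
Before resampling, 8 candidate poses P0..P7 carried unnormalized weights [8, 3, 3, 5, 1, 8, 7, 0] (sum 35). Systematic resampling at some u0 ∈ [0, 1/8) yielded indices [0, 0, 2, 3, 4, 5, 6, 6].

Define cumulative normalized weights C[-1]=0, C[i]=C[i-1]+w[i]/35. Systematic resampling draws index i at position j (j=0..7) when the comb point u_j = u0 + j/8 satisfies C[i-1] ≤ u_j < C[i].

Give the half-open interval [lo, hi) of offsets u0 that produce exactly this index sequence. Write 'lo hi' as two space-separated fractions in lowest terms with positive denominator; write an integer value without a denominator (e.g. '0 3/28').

C = [8/35, 11/35, 2/5, 19/35, 4/7, 4/5, 1, 1]
j=0 picked index 0: u0 ∈ [0, 8/35)
j=1 picked index 0: u0 ∈ [-1/8, 29/280)
j=2 picked index 2: u0 ∈ [9/140, 3/20)
j=3 picked index 3: u0 ∈ [1/40, 47/280)
j=4 picked index 4: u0 ∈ [3/70, 1/14)
j=5 picked index 5: u0 ∈ [-3/56, 7/40)
j=6 picked index 6: u0 ∈ [1/20, 1/4)
j=7 picked index 6: u0 ∈ [-3/40, 1/8)
intersection: [9/140, 1/14)

9/140 1/14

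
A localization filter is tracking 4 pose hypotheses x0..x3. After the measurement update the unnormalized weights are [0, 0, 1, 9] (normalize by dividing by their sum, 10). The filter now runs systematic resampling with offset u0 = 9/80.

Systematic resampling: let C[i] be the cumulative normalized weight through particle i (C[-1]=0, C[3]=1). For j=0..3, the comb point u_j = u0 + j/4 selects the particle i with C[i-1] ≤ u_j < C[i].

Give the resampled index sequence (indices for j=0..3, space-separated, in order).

C = [0, 0, 1/10, 1]
j=0: u_0=9/80 ∈ [1/10, 1) → index 3
j=1: u_1=29/80 ∈ [1/10, 1) → index 3
j=2: u_2=49/80 ∈ [1/10, 1) → index 3
j=3: u_3=69/80 ∈ [1/10, 1) → index 3

3 3 3 3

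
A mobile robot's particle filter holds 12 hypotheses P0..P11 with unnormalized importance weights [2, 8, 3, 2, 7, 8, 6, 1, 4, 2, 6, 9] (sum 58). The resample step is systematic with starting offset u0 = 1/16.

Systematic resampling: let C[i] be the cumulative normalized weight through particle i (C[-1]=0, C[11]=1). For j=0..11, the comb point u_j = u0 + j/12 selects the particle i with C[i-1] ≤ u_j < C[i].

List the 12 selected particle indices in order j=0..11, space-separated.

C = [1/29, 5/29, 13/58, 15/58, 11/29, 15/29, 18/29, 37/58, 41/58, 43/58, 49/58, 1]
j=0: u_0=1/16 ∈ [1/29, 5/29) → index 1
j=1: u_1=7/48 ∈ [1/29, 5/29) → index 1
j=2: u_2=11/48 ∈ [13/58, 15/58) → index 3
j=3: u_3=5/16 ∈ [15/58, 11/29) → index 4
j=4: u_4=19/48 ∈ [11/29, 15/29) → index 5
j=5: u_5=23/48 ∈ [11/29, 15/29) → index 5
j=6: u_6=9/16 ∈ [15/29, 18/29) → index 6
j=7: u_7=31/48 ∈ [37/58, 41/58) → index 8
j=8: u_8=35/48 ∈ [41/58, 43/58) → index 9
j=9: u_9=13/16 ∈ [43/58, 49/58) → index 10
j=10: u_10=43/48 ∈ [49/58, 1) → index 11
j=11: u_11=47/48 ∈ [49/58, 1) → index 11

1 1 3 4 5 5 6 8 9 10 11 11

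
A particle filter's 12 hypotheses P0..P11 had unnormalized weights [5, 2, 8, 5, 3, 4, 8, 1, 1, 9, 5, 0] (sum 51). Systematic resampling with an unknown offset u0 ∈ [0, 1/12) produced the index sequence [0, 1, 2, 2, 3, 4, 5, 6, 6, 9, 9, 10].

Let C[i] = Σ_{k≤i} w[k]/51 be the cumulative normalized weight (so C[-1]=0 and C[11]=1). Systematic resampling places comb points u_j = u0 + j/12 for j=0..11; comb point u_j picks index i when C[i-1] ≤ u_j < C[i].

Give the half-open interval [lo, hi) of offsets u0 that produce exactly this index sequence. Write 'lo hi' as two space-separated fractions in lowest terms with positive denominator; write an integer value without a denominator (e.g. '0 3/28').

1/68 1/51

C = [5/51, 7/51, 5/17, 20/51, 23/51, 9/17, 35/51, 12/17, 37/51, 46/51, 1, 1]
j=0 picked index 0: u0 ∈ [0, 5/51)
j=1 picked index 1: u0 ∈ [1/68, 11/204)
j=2 picked index 2: u0 ∈ [-1/34, 13/102)
j=3 picked index 2: u0 ∈ [-23/204, 3/68)
j=4 picked index 3: u0 ∈ [-2/51, 1/17)
j=5 picked index 4: u0 ∈ [-5/204, 7/204)
j=6 picked index 5: u0 ∈ [-5/102, 1/34)
j=7 picked index 6: u0 ∈ [-11/204, 7/68)
j=8 picked index 6: u0 ∈ [-7/51, 1/51)
j=9 picked index 9: u0 ∈ [-5/204, 31/204)
j=10 picked index 9: u0 ∈ [-11/102, 7/102)
j=11 picked index 10: u0 ∈ [-1/68, 1/12)
intersection: [1/68, 1/51)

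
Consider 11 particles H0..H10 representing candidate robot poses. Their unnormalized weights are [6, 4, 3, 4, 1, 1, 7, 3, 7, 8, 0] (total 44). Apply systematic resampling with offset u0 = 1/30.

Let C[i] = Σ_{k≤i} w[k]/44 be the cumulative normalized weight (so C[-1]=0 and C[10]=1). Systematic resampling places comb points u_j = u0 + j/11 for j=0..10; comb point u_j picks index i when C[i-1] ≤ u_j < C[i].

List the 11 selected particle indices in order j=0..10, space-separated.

0 0 1 3 4 6 6 8 8 9 9

C = [3/22, 5/22, 13/44, 17/44, 9/22, 19/44, 13/22, 29/44, 9/11, 1, 1]
j=0: u_0=1/30 ∈ [0, 3/22) → index 0
j=1: u_1=41/330 ∈ [0, 3/22) → index 0
j=2: u_2=71/330 ∈ [3/22, 5/22) → index 1
j=3: u_3=101/330 ∈ [13/44, 17/44) → index 3
j=4: u_4=131/330 ∈ [17/44, 9/22) → index 4
j=5: u_5=161/330 ∈ [19/44, 13/22) → index 6
j=6: u_6=191/330 ∈ [19/44, 13/22) → index 6
j=7: u_7=221/330 ∈ [29/44, 9/11) → index 8
j=8: u_8=251/330 ∈ [29/44, 9/11) → index 8
j=9: u_9=281/330 ∈ [9/11, 1) → index 9
j=10: u_10=311/330 ∈ [9/11, 1) → index 9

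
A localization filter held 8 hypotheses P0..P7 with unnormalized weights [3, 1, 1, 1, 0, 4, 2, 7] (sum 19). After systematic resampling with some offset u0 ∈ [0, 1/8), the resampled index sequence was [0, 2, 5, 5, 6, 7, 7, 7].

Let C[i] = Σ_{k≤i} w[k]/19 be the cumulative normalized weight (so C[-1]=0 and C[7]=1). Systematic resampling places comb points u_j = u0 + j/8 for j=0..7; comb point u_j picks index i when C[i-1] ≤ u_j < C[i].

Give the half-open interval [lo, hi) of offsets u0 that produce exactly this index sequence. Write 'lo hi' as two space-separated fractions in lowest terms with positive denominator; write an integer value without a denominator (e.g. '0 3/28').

13/152 1/8

C = [3/19, 4/19, 5/19, 6/19, 6/19, 10/19, 12/19, 1]
j=0 picked index 0: u0 ∈ [0, 3/19)
j=1 picked index 2: u0 ∈ [13/152, 21/152)
j=2 picked index 5: u0 ∈ [5/76, 21/76)
j=3 picked index 5: u0 ∈ [-9/152, 23/152)
j=4 picked index 6: u0 ∈ [1/38, 5/38)
j=5 picked index 7: u0 ∈ [1/152, 3/8)
j=6 picked index 7: u0 ∈ [-9/76, 1/4)
j=7 picked index 7: u0 ∈ [-37/152, 1/8)
intersection: [13/152, 1/8)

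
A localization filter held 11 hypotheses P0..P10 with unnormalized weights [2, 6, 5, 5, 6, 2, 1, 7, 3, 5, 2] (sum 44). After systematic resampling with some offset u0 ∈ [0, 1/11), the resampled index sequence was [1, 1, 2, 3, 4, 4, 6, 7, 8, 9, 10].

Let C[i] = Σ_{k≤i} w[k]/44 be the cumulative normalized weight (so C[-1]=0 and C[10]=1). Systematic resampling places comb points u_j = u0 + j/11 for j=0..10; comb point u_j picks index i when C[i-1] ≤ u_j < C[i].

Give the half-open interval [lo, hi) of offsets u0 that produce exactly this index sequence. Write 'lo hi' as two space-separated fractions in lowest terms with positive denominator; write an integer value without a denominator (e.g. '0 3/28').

C = [1/22, 2/11, 13/44, 9/22, 6/11, 13/22, 27/44, 17/22, 37/44, 21/22, 1]
j=0 picked index 1: u0 ∈ [1/22, 2/11)
j=1 picked index 1: u0 ∈ [-1/22, 1/11)
j=2 picked index 2: u0 ∈ [0, 5/44)
j=3 picked index 3: u0 ∈ [1/44, 3/22)
j=4 picked index 4: u0 ∈ [1/22, 2/11)
j=5 picked index 4: u0 ∈ [-1/22, 1/11)
j=6 picked index 6: u0 ∈ [1/22, 3/44)
j=7 picked index 7: u0 ∈ [-1/44, 3/22)
j=8 picked index 8: u0 ∈ [1/22, 5/44)
j=9 picked index 9: u0 ∈ [1/44, 3/22)
j=10 picked index 10: u0 ∈ [1/22, 1/11)
intersection: [1/22, 3/44)

1/22 3/44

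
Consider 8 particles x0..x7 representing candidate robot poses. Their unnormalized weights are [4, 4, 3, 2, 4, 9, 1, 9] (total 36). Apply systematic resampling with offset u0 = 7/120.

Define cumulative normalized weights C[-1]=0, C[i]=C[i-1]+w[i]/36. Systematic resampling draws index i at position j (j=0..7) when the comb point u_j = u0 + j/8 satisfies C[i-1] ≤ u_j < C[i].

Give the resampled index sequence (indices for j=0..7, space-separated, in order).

C = [1/9, 2/9, 11/36, 13/36, 17/36, 13/18, 3/4, 1]
j=0: u_0=7/120 ∈ [0, 1/9) → index 0
j=1: u_1=11/60 ∈ [1/9, 2/9) → index 1
j=2: u_2=37/120 ∈ [11/36, 13/36) → index 3
j=3: u_3=13/30 ∈ [13/36, 17/36) → index 4
j=4: u_4=67/120 ∈ [17/36, 13/18) → index 5
j=5: u_5=41/60 ∈ [17/36, 13/18) → index 5
j=6: u_6=97/120 ∈ [3/4, 1) → index 7
j=7: u_7=14/15 ∈ [3/4, 1) → index 7

0 1 3 4 5 5 7 7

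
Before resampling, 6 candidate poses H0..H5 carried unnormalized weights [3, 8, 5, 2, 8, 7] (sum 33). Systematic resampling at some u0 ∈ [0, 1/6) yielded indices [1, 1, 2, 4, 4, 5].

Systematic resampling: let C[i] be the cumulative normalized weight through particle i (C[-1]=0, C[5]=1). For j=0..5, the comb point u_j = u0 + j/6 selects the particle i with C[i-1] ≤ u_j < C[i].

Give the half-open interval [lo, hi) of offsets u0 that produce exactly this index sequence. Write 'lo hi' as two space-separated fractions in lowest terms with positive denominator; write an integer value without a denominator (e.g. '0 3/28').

1/11 4/33

C = [1/11, 1/3, 16/33, 6/11, 26/33, 1]
j=0 picked index 1: u0 ∈ [1/11, 1/3)
j=1 picked index 1: u0 ∈ [-5/66, 1/6)
j=2 picked index 2: u0 ∈ [0, 5/33)
j=3 picked index 4: u0 ∈ [1/22, 19/66)
j=4 picked index 4: u0 ∈ [-4/33, 4/33)
j=5 picked index 5: u0 ∈ [-1/22, 1/6)
intersection: [1/11, 4/33)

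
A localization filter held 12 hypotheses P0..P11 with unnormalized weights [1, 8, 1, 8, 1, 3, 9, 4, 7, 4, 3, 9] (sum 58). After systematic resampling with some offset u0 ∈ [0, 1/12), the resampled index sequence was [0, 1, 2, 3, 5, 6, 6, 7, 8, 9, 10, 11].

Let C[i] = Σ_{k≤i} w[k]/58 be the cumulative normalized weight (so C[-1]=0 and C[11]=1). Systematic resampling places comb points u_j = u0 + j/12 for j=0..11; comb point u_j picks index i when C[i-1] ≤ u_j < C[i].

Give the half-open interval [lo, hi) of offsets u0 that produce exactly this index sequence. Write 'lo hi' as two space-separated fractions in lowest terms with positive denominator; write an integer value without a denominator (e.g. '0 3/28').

C = [1/58, 9/58, 5/29, 9/29, 19/58, 11/29, 31/58, 35/58, 21/29, 23/29, 49/58, 1]
j=0 picked index 0: u0 ∈ [0, 1/58)
j=1 picked index 1: u0 ∈ [-23/348, 25/348)
j=2 picked index 2: u0 ∈ [-1/87, 1/174)
j=3 picked index 3: u0 ∈ [-9/116, 7/116)
j=4 picked index 5: u0 ∈ [-1/174, 4/87)
j=5 picked index 6: u0 ∈ [-13/348, 41/348)
j=6 picked index 6: u0 ∈ [-7/58, 1/29)
j=7 picked index 7: u0 ∈ [-17/348, 7/348)
j=8 picked index 8: u0 ∈ [-11/174, 5/87)
j=9 picked index 9: u0 ∈ [-3/116, 5/116)
j=10 picked index 10: u0 ∈ [-7/174, 1/87)
j=11 picked index 11: u0 ∈ [-25/348, 1/12)
intersection: [0, 1/174)

0 1/174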